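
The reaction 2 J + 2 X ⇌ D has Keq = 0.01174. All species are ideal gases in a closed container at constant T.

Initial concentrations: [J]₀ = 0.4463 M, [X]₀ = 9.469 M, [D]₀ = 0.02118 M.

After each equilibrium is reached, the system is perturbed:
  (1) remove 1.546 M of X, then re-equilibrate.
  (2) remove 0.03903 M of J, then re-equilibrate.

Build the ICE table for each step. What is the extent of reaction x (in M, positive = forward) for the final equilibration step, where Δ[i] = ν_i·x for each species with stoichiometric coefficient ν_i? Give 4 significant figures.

x = -0.009178 M

Q₀ = 0.001186 vs Keq = 0.01174 ⇒ Q<K, forward
Step 1:
                    J           X           D
  I            0.4463       9.469     0.02118
  C           -0.1441     -0.1441     0.07205
  E            0.3022       9.325     0.09323
  solve Keq expr → x = 0.07205; check Q = 0.01174
Then remove 1.546 M of X.
Step 2:
                    J           X           D
  I            0.3022       7.779     0.09323
  C           0.02922     0.02922    -0.01461
  E            0.3314       7.808     0.07862
  solve Keq expr → x = -0.01461; check Q = 0.01174
Then remove 0.03903 M of J.
Step 3:
                    J           X           D
  I            0.2924       7.808     0.07862
  C           0.01836     0.01836   -0.009178
  E            0.3107       7.826     0.06944
  solve Keq expr → x = -0.009178; check Q = 0.01174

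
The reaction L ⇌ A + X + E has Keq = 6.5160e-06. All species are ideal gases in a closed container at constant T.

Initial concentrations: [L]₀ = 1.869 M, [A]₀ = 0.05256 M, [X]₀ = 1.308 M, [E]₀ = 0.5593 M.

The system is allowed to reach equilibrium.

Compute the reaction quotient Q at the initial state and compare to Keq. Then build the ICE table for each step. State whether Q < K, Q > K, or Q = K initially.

Q₀ = 0.02057 vs Keq = 6.5160e-06 ⇒ Q>K, reverse
Step 1:
                  L         A         X         E
  init        1.869   0.05256     1.308    0.5593
  Δ         0.05254  -0.05254  -0.05254  -0.05254
  eq          1.922 1.9680e-05     1.255    0.5068
  solve Keq expr → x = -0.05254; check Q = 6.5160e-06

Q₀ = 0.02057; Q > K (proceeds reverse)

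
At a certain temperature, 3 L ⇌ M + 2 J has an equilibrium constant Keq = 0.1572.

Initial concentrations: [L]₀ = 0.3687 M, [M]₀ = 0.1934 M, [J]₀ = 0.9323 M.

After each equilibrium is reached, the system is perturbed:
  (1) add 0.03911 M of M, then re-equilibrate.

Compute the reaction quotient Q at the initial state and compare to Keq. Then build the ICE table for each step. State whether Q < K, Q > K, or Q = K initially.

Q₀ = 3.354 vs Keq = 0.1572 ⇒ Q>K, reverse
Step 1:
                    L           M           J
  Initial      0.3687      0.1934      0.9323
  Change       0.3064     -0.1021     -0.2043
  Equil        0.6751     0.09126       0.728
  solve Keq expr → x = -0.1021; check Q = 0.1572
Then add 0.03911 M of M.
Step 2:
                    L           M           J
  Initial      0.6751      0.1304       0.728
  Change      0.04016    -0.01339    -0.02678
  Equil        0.7153       0.117      0.7012
  solve Keq expr → x = -0.01339; check Q = 0.1572

Q₀ = 3.354; Q > K (proceeds reverse)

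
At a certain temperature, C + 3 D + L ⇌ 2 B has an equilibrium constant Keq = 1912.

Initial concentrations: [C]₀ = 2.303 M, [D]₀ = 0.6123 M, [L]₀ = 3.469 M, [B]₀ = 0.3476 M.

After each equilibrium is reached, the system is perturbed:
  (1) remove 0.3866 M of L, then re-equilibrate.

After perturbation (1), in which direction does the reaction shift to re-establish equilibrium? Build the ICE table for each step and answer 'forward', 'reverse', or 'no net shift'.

Q₀ = 0.06588 vs Keq = 1912 ⇒ Q<K, forward
Step 1:
                  C         D         L         B
  Initial     2.303    0.6123     3.469    0.3476
  Change    -0.1926   -0.5779   -0.1926    0.3853
  Equil        2.11   0.03438     3.276    0.7329
  solve Keq expr → x = 0.1926; check Q = 1912
Then remove 0.3866 M of L.
Step 2:
                  C         D         L         B
  Initial      2.11   0.03438      2.89    0.7329
  Change  4.7784e-04  0.001434 4.7784e-04 -9.5567e-04
  Equil       2.111   0.03581      2.89    0.7319
  solve Keq expr → x = -4.7784e-04; check Q = 1912

Direction: reverse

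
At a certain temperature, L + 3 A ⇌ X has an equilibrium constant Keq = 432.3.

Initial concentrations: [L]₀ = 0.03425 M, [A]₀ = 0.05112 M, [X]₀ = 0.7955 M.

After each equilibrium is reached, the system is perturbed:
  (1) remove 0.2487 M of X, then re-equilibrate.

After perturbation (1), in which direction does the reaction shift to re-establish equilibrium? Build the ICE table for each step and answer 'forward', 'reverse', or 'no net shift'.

Q₀ = 1.7386e+05 vs Keq = 432.3 ⇒ Q>K, reverse
Step 1:
                   L          A          X
  Initial    0.03425    0.05112     0.7955
  Change     0.06781     0.2034   -0.06781
  Equil       0.1021     0.2545     0.7277
  solve Keq expr → x = -0.06781; check Q = 432.3
Then remove 0.2487 M of X.
Step 2:
                   L          A          X
  Initial     0.1021     0.2545      0.479
  Change   -0.008442   -0.02533   0.008442
  Equil      0.09362     0.2292     0.4874
  solve Keq expr → x = 0.008442; check Q = 432.3

Direction: forward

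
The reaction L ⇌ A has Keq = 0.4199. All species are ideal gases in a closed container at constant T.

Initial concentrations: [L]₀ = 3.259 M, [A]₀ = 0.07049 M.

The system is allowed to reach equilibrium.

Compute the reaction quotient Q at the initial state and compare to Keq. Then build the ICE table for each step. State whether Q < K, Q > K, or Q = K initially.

Q₀ = 0.02163; Q < K (proceeds forward)

Q₀ = 0.02163 vs Keq = 0.4199 ⇒ Q<K, forward
Step 1:
                  L         A
  Initial     3.259   0.07049
  Change    -0.9141    0.9141
  Equil       2.345    0.9846
  solve Keq expr → x = 0.9141; check Q = 0.4199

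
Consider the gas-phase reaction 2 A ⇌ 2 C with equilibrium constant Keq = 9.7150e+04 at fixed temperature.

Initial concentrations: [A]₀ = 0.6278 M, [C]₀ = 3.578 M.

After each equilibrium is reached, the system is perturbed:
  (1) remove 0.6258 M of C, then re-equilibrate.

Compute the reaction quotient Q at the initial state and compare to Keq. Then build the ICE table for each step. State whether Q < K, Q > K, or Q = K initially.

Q₀ = 32.48; Q < K (proceeds forward)

Q₀ = 32.48 vs Keq = 9.7150e+04 ⇒ Q<K, forward
Step 1:
                   A          C
  I           0.6278      3.578
  C          -0.6143     0.6143
  E          0.01345      4.192
  solve Keq expr → x = 0.3072; check Q = 9.7150e+04
Then remove 0.6258 M of C.
Step 2:
                   A          C
  I          0.01345      3.567
  C        -0.002001   0.002001
  E          0.01145      3.569
  solve Keq expr → x = 0.001001; check Q = 9.7150e+04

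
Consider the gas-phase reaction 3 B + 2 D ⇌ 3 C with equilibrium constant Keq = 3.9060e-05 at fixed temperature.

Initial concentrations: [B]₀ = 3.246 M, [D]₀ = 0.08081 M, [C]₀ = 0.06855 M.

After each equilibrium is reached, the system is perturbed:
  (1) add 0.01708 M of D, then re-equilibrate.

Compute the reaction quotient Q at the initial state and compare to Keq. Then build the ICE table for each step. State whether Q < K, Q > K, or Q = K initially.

Q₀ = 0.001442; Q > K (proceeds reverse)

Q₀ = 0.001442 vs Keq = 3.9060e-05 ⇒ Q>K, reverse
Step 1:
                   B          D          C
  Initial      3.246    0.08081    0.06855
  Change     0.04301    0.02867   -0.04301
  Equil        3.289     0.1095    0.02554
  solve Keq expr → x = -0.01434; check Q = 3.9060e-05
Then add 0.01708 M of D.
Step 2:
                   B          D          C
  Initial      3.289     0.1266    0.02554
  Change    -0.00234   -0.00156    0.00234
  Equil        3.287      0.125    0.02788
  solve Keq expr → x = 7.8001e-04; check Q = 3.9060e-05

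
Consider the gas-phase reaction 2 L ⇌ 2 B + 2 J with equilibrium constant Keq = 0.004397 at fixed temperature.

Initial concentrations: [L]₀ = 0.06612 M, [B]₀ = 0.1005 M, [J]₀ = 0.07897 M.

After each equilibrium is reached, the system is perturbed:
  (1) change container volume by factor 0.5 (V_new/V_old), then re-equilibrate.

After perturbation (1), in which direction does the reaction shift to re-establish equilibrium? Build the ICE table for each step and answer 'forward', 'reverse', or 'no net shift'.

Direction: reverse

Q₀ = 0.01441 vs Keq = 0.004397 ⇒ Q>K, reverse
Step 1:
                  L         B         J
  init      0.06612    0.1005   0.07897
  Δ         0.01542  -0.01542  -0.01542
  eq        0.08154   0.08508   0.06355
  solve Keq expr → x = -0.00771; check Q = 0.004397
Then change container volume by factor 0.5 (V_new/V_old).
Step 2:
                  L         B         J
  init       0.1631    0.1702    0.1271
  Δ         0.03268  -0.03268  -0.03268
  eq         0.1958    0.1375   0.09442
  solve Keq expr → x = -0.01634; check Q = 0.004397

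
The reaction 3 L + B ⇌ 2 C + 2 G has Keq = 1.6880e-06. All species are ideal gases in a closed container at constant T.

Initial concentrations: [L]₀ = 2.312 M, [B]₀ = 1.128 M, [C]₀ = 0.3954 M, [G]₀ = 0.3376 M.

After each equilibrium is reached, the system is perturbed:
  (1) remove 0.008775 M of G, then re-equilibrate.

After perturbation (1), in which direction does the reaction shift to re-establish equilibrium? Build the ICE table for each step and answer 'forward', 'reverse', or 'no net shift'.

Q₀ = 0.001278 vs Keq = 1.6880e-06 ⇒ Q>K, reverse
Step 1:
                  L         B         C         G
  I           2.312     1.128    0.3954    0.3376
  C          0.4203    0.1401   -0.2802   -0.2802
  E           2.732     1.268    0.1152   0.05737
  solve Keq expr → x = -0.1401; check Q = 1.6880e-06
Then remove 0.008775 M of G.
Step 2:
                  L         B         C         G
  I           2.732     1.268    0.1152    0.0486
  C       -0.008602 -0.002867  0.005734  0.005734
  E           2.724     1.265    0.1209   0.05433
  solve Keq expr → x = 0.002867; check Q = 1.6880e-06

Direction: forward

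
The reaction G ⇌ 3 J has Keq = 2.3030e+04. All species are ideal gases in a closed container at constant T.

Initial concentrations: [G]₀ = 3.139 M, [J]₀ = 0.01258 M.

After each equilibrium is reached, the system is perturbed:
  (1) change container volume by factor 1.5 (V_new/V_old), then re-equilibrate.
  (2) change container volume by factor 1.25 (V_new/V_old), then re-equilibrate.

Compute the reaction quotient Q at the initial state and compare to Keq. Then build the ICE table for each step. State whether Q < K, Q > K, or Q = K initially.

Q₀ = 6.3424e-07 vs Keq = 2.3030e+04 ⇒ Q<K, forward
Step 1:
                    G           J
  init          3.139     0.01258
  Δ            -3.104       9.311
  eq           0.0352       9.324
  solve Keq expr → x = 3.104; check Q = 2.3030e+04
Then change container volume by factor 1.5 (V_new/V_old).
Step 2:
                    G           J
  init        0.02346       6.216
  Δ          -0.01284     0.03852
  eq          0.01062       6.255
  solve Keq expr → x = 0.01284; check Q = 2.3030e+04
Then change container volume by factor 1.25 (V_new/V_old).
Step 3:
                    G           J
  init       0.008499       5.004
  Δ          -0.00303     0.00909
  eq         0.005469       5.013
  solve Keq expr → x = 0.00303; check Q = 2.3030e+04

Q₀ = 6.3424e-07; Q < K (proceeds forward)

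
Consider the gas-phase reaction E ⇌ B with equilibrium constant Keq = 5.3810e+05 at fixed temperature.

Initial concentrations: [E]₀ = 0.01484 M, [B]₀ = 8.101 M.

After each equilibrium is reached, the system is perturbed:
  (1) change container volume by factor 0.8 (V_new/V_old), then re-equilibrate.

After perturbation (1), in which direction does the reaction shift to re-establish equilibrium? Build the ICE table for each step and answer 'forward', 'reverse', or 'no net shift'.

Direction: no net shift

Q₀ = 545.9 vs Keq = 5.3810e+05 ⇒ Q<K, forward
Step 1:
                   E          B
  init       0.01484      8.101
  Δ         -0.01482    0.01482
  eq      1.5082e-05      8.116
  solve Keq expr → x = 0.01482; check Q = 5.3810e+05
Then change container volume by factor 0.8 (V_new/V_old).
Step 2:
                   E          B
  init    1.8853e-05      10.14
  Δ                0          0
  eq      1.8853e-05      10.14
  solve Keq expr → x = 0; check Q = 5.3810e+05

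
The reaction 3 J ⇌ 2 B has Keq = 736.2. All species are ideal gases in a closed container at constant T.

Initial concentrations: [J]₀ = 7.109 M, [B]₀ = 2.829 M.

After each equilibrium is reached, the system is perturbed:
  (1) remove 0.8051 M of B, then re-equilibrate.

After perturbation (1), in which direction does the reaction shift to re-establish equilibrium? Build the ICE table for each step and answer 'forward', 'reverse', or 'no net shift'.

Direction: forward

Q₀ = 0.02228 vs Keq = 736.2 ⇒ Q<K, forward
Step 1:
                    J           B
  I             7.109       2.829
  C            -6.693       4.462
  E            0.4164       7.291
  solve Keq expr → x = 2.231; check Q = 736.2
Then remove 0.8051 M of B.
Step 2:
                    J           B
  I            0.4164       6.486
  C          -0.03045      0.0203
  E             0.386       6.506
  solve Keq expr → x = 0.01015; check Q = 736.2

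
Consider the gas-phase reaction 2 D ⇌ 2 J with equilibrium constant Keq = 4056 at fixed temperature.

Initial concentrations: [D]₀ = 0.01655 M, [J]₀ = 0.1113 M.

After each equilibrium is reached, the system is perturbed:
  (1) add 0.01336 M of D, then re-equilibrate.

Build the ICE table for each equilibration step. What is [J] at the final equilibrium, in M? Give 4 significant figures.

[J]_eq = 0.139 M

Q₀ = 45.23 vs Keq = 4056 ⇒ Q<K, forward
Step 1:
                   D          J
  init       0.01655     0.1113
  Δ         -0.01457    0.01457
  eq        0.001976     0.1259
  solve Keq expr → x = 0.007287; check Q = 4056
Then add 0.01336 M of D.
Step 2:
                   D          J
  init       0.01534     0.1259
  Δ         -0.01315    0.01315
  eq        0.002183      0.139
  solve Keq expr → x = 0.006577; check Q = 4056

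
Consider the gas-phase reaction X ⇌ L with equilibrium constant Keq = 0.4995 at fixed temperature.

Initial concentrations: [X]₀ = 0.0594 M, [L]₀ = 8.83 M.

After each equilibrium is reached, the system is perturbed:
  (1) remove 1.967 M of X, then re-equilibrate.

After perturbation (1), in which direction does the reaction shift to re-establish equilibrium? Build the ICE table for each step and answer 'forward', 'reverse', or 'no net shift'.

Direction: reverse

Q₀ = 148.7 vs Keq = 0.4995 ⇒ Q>K, reverse
Step 1:
                  X         L
  I          0.0594      8.83
  C           5.869    -5.869
  E           5.928     2.961
  solve Keq expr → x = -5.869; check Q = 0.4995
Then remove 1.967 M of X.
Step 2:
                  X         L
  I           3.961     2.961
  C          0.6552   -0.6552
  E           4.616     2.306
  solve Keq expr → x = -0.6552; check Q = 0.4995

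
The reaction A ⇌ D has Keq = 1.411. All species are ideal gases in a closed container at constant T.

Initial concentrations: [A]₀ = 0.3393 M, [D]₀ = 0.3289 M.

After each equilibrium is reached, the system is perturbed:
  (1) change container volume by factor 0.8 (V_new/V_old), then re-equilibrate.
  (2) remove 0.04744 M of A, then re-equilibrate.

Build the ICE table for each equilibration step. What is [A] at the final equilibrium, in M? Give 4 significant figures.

Q₀ = 0.9693 vs Keq = 1.411 ⇒ Q<K, forward
Step 1:
                  A         D
  I          0.3393    0.3289
  C        -0.06215   0.06215
  E          0.2771    0.3911
  solve Keq expr → x = 0.06215; check Q = 1.411
Then change container volume by factor 0.8 (V_new/V_old).
Step 2:
                  A         D
  I          0.3464    0.4888
  C               0         0
  E          0.3464    0.4888
  solve Keq expr → x = 0; check Q = 1.411
Then remove 0.04744 M of A.
Step 3:
                  A         D
  I           0.299    0.4888
  C         0.02776  -0.02776
  E          0.3268    0.4611
  solve Keq expr → x = -0.02776; check Q = 1.411

[A]_eq = 0.3268 M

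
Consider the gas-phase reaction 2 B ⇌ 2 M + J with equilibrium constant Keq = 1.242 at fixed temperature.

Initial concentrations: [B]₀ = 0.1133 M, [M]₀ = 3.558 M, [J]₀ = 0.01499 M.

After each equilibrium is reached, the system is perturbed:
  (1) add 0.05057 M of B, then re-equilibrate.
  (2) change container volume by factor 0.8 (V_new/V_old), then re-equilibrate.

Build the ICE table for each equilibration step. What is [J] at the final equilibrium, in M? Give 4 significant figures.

Q₀ = 14.78 vs Keq = 1.242 ⇒ Q>K, reverse
Step 1:
                  B         M         J
  Initial    0.1133     3.558   0.01499
  Change    0.02611  -0.02611  -0.01305
  Equil      0.1394     3.532  0.001935
  solve Keq expr → x = -0.01305; check Q = 1.242
Then add 0.05057 M of B.
Step 2:
                  B         M         J
  Initial      0.19     3.532  0.001935
  Change  -0.003074  0.003074  0.001537
  Equil      0.1869     3.535  0.003472
  solve Keq expr → x = 0.001537; check Q = 1.242
Then change container volume by factor 0.8 (V_new/V_old).
Step 3:
                  B         M         J
  Initial    0.2336     4.419   0.00434
  Change   0.001633 -0.001633 -8.1671e-04
  Equil      0.2353     4.417  0.003523
  solve Keq expr → x = -8.1671e-04; check Q = 1.242

[J]_eq = 0.003523 M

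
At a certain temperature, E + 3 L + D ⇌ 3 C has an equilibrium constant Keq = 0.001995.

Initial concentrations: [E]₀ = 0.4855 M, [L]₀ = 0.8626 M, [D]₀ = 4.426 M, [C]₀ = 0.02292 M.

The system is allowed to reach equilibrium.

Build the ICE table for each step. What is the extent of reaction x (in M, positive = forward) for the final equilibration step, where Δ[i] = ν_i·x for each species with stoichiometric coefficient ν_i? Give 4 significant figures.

Q₀ = 8.7300e-06 vs Keq = 0.001995 ⇒ Q<K, forward
Step 1:
                   E          L          D          C
  init        0.4855     0.8626      4.426    0.02292
  Δ         -0.03271   -0.09812   -0.03271    0.09812
  eq          0.4528     0.7645      4.393      0.121
  solve Keq expr → x = 0.03271; check Q = 0.001995

x = 0.03271 M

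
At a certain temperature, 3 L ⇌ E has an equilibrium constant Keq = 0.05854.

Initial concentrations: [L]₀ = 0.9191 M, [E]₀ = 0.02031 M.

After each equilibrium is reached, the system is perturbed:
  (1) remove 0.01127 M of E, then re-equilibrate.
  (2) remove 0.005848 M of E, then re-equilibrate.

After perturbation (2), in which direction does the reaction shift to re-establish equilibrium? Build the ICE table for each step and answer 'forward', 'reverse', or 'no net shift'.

Q₀ = 0.02616 vs Keq = 0.05854 ⇒ Q<K, forward
Step 1:
                   L          E
  init        0.9191    0.02031
  Δ         -0.05312    0.01771
  eq           0.866    0.03802
  solve Keq expr → x = 0.01771; check Q = 0.05854
Then remove 0.01127 M of E.
Step 2:
                   L          E
  init         0.866    0.02675
  Δ         -0.02443   0.008143
  eq          0.8416    0.03489
  solve Keq expr → x = 0.008143; check Q = 0.05854
Then remove 0.005848 M of E.
Step 3:
                   L          E
  init        0.8416    0.02904
  Δ         -0.01283   0.004277
  eq          0.8287    0.03332
  solve Keq expr → x = 0.004277; check Q = 0.05854

Direction: forward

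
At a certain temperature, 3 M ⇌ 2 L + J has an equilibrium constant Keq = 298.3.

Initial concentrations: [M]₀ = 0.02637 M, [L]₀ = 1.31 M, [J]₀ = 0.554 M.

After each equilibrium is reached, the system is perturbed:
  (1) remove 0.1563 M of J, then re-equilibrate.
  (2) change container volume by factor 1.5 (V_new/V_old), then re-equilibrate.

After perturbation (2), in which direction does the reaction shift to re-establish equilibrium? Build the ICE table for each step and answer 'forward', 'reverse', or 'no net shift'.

Direction: no net shift

Q₀ = 5.1847e+04 vs Keq = 298.3 ⇒ Q>K, reverse
Step 1:
                   M          L          J
  init       0.02637       1.31      0.554
  Δ           0.1119    -0.0746    -0.0373
  eq          0.1383      1.235     0.5167
  solve Keq expr → x = -0.0373; check Q = 298.3
Then remove 0.1563 M of J.
Step 2:
                   M          L          J
  init        0.1383      1.235     0.3604
  Δ         -0.01446   0.009641   0.004821
  eq          0.1238      1.245     0.3652
  solve Keq expr → x = 0.004821; check Q = 298.3
Then change container volume by factor 1.5 (V_new/V_old).
Step 3:
                   M          L          J
  init       0.08254       0.83     0.2435
  Δ                0          0          0
  eq         0.08254       0.83     0.2435
  solve Keq expr → x = 0; check Q = 298.3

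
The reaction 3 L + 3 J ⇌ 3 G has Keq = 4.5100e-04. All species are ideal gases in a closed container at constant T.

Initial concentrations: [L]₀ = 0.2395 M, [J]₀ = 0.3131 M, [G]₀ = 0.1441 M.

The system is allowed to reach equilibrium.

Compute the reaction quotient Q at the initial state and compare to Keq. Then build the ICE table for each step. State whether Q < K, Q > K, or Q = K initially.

Q₀ = 7.096 vs Keq = 4.5100e-04 ⇒ Q>K, reverse
Step 1:
                    L           J           G
  init         0.2395      0.3131      0.1441
  Δ            0.1315      0.1315     -0.1315
  eq            0.371      0.4446     0.01265
  solve Keq expr → x = -0.04382; check Q = 4.5100e-04

Q₀ = 7.096; Q > K (proceeds reverse)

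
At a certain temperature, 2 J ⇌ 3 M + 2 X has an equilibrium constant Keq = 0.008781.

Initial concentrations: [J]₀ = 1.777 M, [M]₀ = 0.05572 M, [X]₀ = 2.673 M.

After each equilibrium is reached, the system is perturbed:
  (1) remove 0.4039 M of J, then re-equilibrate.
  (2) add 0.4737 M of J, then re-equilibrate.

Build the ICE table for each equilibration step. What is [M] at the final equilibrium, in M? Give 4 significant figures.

[M]_eq = 0.1548 M

Q₀ = 3.9143e-04 vs Keq = 0.008781 ⇒ Q<K, forward
Step 1:
                    J           M           X
  init          1.777     0.05572       2.673
  Δ          -0.06352     0.09528     0.06352
  eq            1.713       0.151       2.737
  solve Keq expr → x = 0.03176; check Q = 0.008781
Then remove 0.4039 M of J.
Step 2:
                    J           M           X
  init           1.31       0.151       2.737
  Δ           0.01553    -0.02329    -0.01553
  eq            1.325      0.1277       2.721
  solve Keq expr → x = -0.007765; check Q = 0.008781
Then add 0.4737 M of J.
Step 3:
                    J           M           X
  init          1.799      0.1277       2.721
  Δ          -0.01808     0.02712     0.01808
  eq            1.781      0.1548       2.739
  solve Keq expr → x = 0.009041; check Q = 0.008781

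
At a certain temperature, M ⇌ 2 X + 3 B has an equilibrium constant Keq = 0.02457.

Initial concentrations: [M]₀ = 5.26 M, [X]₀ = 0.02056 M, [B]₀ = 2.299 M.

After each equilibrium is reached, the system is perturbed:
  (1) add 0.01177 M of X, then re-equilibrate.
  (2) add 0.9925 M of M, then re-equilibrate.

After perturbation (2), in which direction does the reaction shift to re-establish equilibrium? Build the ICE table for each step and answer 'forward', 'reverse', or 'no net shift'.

Direction: forward

Q₀ = 9.7651e-04 vs Keq = 0.02457 ⇒ Q<K, forward
Step 1:
                   M          X          B
  init          5.26    0.02056      2.299
  Δ         -0.03754    0.07509     0.1126
  eq           5.222    0.09565      2.412
  solve Keq expr → x = 0.03754; check Q = 0.02457
Then add 0.01177 M of X.
Step 2:
                   M          X          B
  init         5.222     0.1074      2.412
  Δ         0.005376   -0.01075   -0.01613
  eq           5.228    0.09666      2.396
  solve Keq expr → x = -0.005376; check Q = 0.02457
Then add 0.9925 M of M.
Step 3:
                   M          X          B
  init          6.22    0.09666      2.396
  Δ         -0.00398    0.00796    0.01194
  eq           6.216     0.1046      2.407
  solve Keq expr → x = 0.00398; check Q = 0.02457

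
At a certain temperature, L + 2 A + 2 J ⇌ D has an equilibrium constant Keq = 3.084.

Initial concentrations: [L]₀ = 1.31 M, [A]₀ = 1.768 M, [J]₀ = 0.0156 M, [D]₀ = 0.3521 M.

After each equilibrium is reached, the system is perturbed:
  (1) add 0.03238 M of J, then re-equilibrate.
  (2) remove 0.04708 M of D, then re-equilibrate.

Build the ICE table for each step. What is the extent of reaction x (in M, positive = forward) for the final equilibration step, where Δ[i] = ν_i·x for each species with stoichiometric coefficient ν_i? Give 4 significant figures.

x = 0.004757 M

Q₀ = 353.3 vs Keq = 3.084 ⇒ Q>K, reverse
Step 1:
                   L          A          J          D
  init          1.31      1.768     0.0156     0.3521
  Δ           0.0615      0.123      0.123    -0.0615
  eq           1.372      1.891     0.1386     0.2906
  solve Keq expr → x = -0.0615; check Q = 3.084
Then add 0.03238 M of J.
Step 2:
                   L          A          J          D
  init         1.372      1.891      0.171     0.2906
  Δ         -0.01327   -0.02653   -0.02653    0.01327
  eq           1.358      1.864     0.1445     0.3039
  solve Keq expr → x = 0.01327; check Q = 3.084
Then remove 0.04708 M of D.
Step 3:
                   L          A          J          D
  init         1.358      1.864     0.1445     0.2568
  Δ        -0.004757  -0.009513  -0.009513   0.004757
  eq           1.353      1.855     0.1349     0.2615
  solve Keq expr → x = 0.004757; check Q = 3.084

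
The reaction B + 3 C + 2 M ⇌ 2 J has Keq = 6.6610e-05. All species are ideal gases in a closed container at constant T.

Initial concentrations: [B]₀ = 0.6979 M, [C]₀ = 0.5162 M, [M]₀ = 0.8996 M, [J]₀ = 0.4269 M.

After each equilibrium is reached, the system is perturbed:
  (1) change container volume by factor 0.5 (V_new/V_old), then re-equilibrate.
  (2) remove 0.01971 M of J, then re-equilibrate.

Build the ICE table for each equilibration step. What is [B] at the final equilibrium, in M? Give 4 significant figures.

Q₀ = 2.346 vs Keq = 6.6610e-05 ⇒ Q>K, reverse
Step 1:
                   B          C          M          J
  init        0.6979     0.5162     0.8996     0.4269
  Δ           0.2073     0.6218     0.4145    -0.4145
  eq          0.9052      1.138      1.314    0.01239
  solve Keq expr → x = -0.2073; check Q = 6.6610e-05
Then change container volume by factor 0.5 (V_new/V_old).
Step 2:
                   B          C          M          J
  init          1.81      2.276      2.628    0.02477
  Δ         -0.03246   -0.09738   -0.06492    0.06492
  eq           1.778      2.179      2.563     0.0897
  solve Keq expr → x = 0.03246; check Q = 6.6610e-05
Then remove 0.01971 M of J.
Step 3:
                   B          C          M          J
  init         1.778      2.179      2.563    0.06999
  Δ        -0.008652   -0.02596    -0.0173     0.0173
  eq           1.769      2.153      2.546    0.08729
  solve Keq expr → x = 0.008652; check Q = 6.6610e-05

[B]_eq = 1.769 M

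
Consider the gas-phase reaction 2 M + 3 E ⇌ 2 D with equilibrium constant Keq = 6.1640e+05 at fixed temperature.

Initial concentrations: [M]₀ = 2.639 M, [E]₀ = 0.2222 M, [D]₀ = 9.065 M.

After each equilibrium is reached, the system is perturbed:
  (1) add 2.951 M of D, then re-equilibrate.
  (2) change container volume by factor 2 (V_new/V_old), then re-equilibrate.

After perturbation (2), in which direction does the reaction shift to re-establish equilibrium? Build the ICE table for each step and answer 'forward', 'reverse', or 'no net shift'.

Direction: reverse

Q₀ = 1076 vs Keq = 6.1640e+05 ⇒ Q<K, forward
Step 1:
                    M           E           D
  Initial       2.639      0.2222       9.065
  Change      -0.1295     -0.1943      0.1295
  Equil         2.509     0.02793       9.195
  solve Keq expr → x = 0.06476; check Q = 6.1640e+05
Then add 2.951 M of D.
Step 2:
                    M           E           D
  Initial       2.509     0.02793       12.15
  Change     0.003769    0.005654   -0.003769
  Equil         2.513     0.03358       12.14
  solve Keq expr → x = -0.001885; check Q = 6.1640e+05
Then change container volume by factor 2 (V_new/V_old).
Step 3:
                    M           E           D
  Initial       1.257     0.01679       6.071
  Change      0.01104     0.01655    -0.01104
  Equil         1.268     0.03334        6.06
  solve Keq expr → x = -0.005518; check Q = 6.1640e+05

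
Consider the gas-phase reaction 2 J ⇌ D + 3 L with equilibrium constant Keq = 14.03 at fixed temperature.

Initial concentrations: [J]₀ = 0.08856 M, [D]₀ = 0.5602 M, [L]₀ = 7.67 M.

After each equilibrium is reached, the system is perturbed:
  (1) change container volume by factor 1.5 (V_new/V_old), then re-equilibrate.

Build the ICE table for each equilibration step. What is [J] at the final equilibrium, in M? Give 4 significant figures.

Q₀ = 3.2230e+04 vs Keq = 14.03 ⇒ Q>K, reverse
Step 1:
                   J          D          L
  init       0.08856     0.5602       7.67
  Δ           0.9844    -0.4922     -1.477
  eq           1.073    0.06799      6.193
  solve Keq expr → x = -0.4922; check Q = 14.03
Then change container volume by factor 1.5 (V_new/V_old).
Step 2:
                   J          D          L
  init        0.7153    0.04533      4.129
  Δ         -0.06593    0.03296    0.09889
  eq          0.6494    0.07829      4.228
  solve Keq expr → x = 0.03296; check Q = 14.03

[J]_eq = 0.6494 M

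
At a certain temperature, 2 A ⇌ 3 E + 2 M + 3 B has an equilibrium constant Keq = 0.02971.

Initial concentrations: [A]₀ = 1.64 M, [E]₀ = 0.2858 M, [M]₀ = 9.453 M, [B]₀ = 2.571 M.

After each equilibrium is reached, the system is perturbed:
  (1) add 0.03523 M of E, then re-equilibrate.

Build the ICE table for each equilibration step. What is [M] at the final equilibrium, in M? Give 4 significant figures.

Q₀ = 13.18 vs Keq = 0.02971 ⇒ Q>K, reverse
Step 1:
                  A         E         M         B
  init         1.64    0.2858     9.453     2.571
  Δ          0.1609   -0.2413   -0.1609   -0.2413
  eq          1.801   0.04452     9.292      2.33
  solve Keq expr → x = -0.08043; check Q = 0.02971
Then add 0.03523 M of E.
Step 2:
                  A         E         M         B
  init        1.801   0.07975     9.292      2.33
  Δ         0.02274  -0.03411  -0.02274  -0.03411
  eq          1.824   0.04564     9.269     2.296
  solve Keq expr → x = -0.01137; check Q = 0.02971

[M]_eq = 9.269 M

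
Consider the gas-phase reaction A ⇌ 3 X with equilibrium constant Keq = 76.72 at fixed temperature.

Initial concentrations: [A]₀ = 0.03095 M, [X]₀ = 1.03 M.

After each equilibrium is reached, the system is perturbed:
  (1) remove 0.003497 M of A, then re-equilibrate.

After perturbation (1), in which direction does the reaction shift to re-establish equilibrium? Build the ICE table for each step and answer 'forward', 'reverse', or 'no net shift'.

Direction: reverse

Q₀ = 35.31 vs Keq = 76.72 ⇒ Q<K, forward
Step 1:
                    A           X
  Initial     0.03095        1.03
  Change     -0.01479     0.04436
  Equil       0.01616       1.074
  solve Keq expr → x = 0.01479; check Q = 76.72
Then remove 0.003497 M of A.
Step 2:
                    A           X
  Initial     0.01267       1.074
  Change     0.003083   -0.009249
  Equil       0.01575       1.065
  solve Keq expr → x = -0.003083; check Q = 76.72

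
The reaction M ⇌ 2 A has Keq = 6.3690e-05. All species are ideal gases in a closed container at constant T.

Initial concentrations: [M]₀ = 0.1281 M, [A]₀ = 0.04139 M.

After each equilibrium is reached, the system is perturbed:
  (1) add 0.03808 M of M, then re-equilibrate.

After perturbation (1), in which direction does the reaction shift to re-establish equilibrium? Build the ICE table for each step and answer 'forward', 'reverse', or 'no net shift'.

Q₀ = 0.01337 vs Keq = 6.3690e-05 ⇒ Q>K, reverse
Step 1:
                    M           A
  init         0.1281     0.04139
  Δ           0.01916    -0.03833
  eq           0.1473    0.003063
  solve Keq expr → x = -0.01916; check Q = 6.3690e-05
Then add 0.03808 M of M.
Step 2:
                    M           A
  init         0.1853    0.003063
  Δ       -1.8575e-04  3.7150e-04
  eq           0.1852    0.003434
  solve Keq expr → x = 1.8575e-04; check Q = 6.3690e-05

Direction: forward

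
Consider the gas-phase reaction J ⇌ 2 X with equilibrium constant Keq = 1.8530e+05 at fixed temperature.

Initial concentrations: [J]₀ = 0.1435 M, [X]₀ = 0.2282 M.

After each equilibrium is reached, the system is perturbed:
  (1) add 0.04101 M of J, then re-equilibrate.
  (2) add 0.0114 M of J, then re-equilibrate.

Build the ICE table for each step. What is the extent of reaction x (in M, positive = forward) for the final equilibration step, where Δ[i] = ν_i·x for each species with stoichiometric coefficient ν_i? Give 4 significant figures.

x = 0.0114 M

Q₀ = 0.3629 vs Keq = 1.8530e+05 ⇒ Q<K, forward
Step 1:
                   J          X
  init        0.1435     0.2282
  Δ          -0.1435      0.287
  eq      1.4324e-06     0.5152
  solve Keq expr → x = 0.1435; check Q = 1.8530e+05
Then add 0.04101 M of J.
Step 2:
                   J          X
  init       0.04101     0.5152
  Δ         -0.04101    0.08202
  eq      1.9248e-06     0.5972
  solve Keq expr → x = 0.04101; check Q = 1.8530e+05
Then add 0.0114 M of J.
Step 3:
                   J          X
  init        0.0114     0.5972
  Δ          -0.0114     0.0228
  eq      2.0746e-06       0.62
  solve Keq expr → x = 0.0114; check Q = 1.8530e+05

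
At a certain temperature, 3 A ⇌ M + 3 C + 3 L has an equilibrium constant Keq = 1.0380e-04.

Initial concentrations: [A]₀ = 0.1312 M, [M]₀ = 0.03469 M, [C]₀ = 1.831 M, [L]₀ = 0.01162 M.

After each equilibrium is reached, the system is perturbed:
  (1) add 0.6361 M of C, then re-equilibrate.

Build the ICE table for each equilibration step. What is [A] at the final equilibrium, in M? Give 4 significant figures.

Q₀ = 1.4794e-04 vs Keq = 1.0380e-04 ⇒ Q>K, reverse
Step 1:
                    A           M           C           L
  Initial      0.1312     0.03469       1.831     0.01162
  Change     0.001158 -3.8596e-04   -0.001158   -0.001158
  Equil        0.1324      0.0343        1.83     0.01046
  solve Keq expr → x = -3.8596e-04; check Q = 1.0380e-04
Then add 0.6361 M of C.
Step 2:
                    A           M           C           L
  Initial      0.1324      0.0343       2.466     0.01046
  Change     0.002481 -8.2688e-04   -0.002481   -0.002481
  Equil        0.1348     0.03348       2.463    0.007981
  solve Keq expr → x = -8.2688e-04; check Q = 1.0380e-04

[A]_eq = 0.1348 M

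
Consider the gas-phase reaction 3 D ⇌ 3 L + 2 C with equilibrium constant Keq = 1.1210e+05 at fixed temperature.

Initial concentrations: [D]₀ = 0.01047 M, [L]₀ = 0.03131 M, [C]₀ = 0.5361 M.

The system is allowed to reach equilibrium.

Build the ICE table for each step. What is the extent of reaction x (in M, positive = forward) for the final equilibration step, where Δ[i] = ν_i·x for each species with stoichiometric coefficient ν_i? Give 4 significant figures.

Q₀ = 7.686 vs Keq = 1.1210e+05 ⇒ Q<K, forward
Step 1:
                  D         L         C
  I         0.01047   0.03131    0.5361
  C       -0.009901  0.009901  0.006601
  E       5.6866e-04   0.04121    0.5427
  solve Keq expr → x = 0.0033; check Q = 1.1210e+05

x = 0.0033 M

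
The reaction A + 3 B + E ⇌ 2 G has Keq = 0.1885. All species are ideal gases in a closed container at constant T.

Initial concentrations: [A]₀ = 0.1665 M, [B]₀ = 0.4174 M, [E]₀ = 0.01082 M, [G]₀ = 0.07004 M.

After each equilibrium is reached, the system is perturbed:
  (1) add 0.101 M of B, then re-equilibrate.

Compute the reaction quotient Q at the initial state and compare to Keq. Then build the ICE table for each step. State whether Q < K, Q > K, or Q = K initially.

Q₀ = 37.44 vs Keq = 0.1885 ⇒ Q>K, reverse
Step 1:
                  A         B         E         G
  init       0.1665    0.4174   0.01082   0.07004
  Δ         0.02828   0.08483   0.02828  -0.05655
  eq         0.1948    0.5022    0.0391   0.01349
  solve Keq expr → x = -0.02828; check Q = 0.1885
Then add 0.101 M of B.
Step 2:
                  A         B         E         G
  init       0.1948    0.6032    0.0391   0.01349
  Δ       -0.001775 -0.005326 -0.001775  0.003551
  eq          0.193    0.5979   0.03732   0.01704
  solve Keq expr → x = 0.001775; check Q = 0.1885

Q₀ = 37.44; Q > K (proceeds reverse)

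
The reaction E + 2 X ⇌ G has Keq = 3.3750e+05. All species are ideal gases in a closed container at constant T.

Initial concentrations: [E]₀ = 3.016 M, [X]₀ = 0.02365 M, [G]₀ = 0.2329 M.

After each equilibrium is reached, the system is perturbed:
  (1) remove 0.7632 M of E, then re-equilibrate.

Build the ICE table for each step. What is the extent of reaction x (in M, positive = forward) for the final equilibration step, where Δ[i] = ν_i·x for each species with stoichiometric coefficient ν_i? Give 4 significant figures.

Q₀ = 138.1 vs Keq = 3.3750e+05 ⇒ Q<K, forward
Step 1:
                  E         X         G
  I           3.016   0.02365    0.2329
  C        -0.01158  -0.02316   0.01158
  E           3.004 4.9103e-04    0.2445
  solve Keq expr → x = 0.01158; check Q = 3.3750e+05
Then remove 0.7632 M of E.
Step 2:
                  E         X         G
  I           2.241 4.9103e-04    0.2445
  C       3.8720e-05 7.7440e-05 -3.8720e-05
  E           2.241 5.6847e-04    0.2444
  solve Keq expr → x = -3.8720e-05; check Q = 3.3750e+05

x = -3.8720e-05 M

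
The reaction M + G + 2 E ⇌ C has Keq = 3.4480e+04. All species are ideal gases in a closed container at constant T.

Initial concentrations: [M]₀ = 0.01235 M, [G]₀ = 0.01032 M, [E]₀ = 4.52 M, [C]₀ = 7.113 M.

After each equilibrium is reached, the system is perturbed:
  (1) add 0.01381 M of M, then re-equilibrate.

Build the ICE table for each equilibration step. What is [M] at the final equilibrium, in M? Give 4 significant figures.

[M]_eq = 0.01646 M

Q₀ = 2732 vs Keq = 3.4480e+04 ⇒ Q<K, forward
Step 1:
                   M          G          E          C
  init       0.01235    0.01032       4.52      7.113
  Δ        -0.007987  -0.007987   -0.01597   0.007987
  eq        0.004363   0.002333      4.504      7.121
  solve Keq expr → x = 0.007987; check Q = 3.4480e+04
Then add 0.01381 M of M.
Step 2:
                   M          G          E          C
  init       0.01817   0.002333      4.504      7.121
  Δ        -0.001714  -0.001714  -0.003427   0.001714
  eq         0.01646 6.1961e-04      4.501      7.123
  solve Keq expr → x = 0.001714; check Q = 3.4480e+04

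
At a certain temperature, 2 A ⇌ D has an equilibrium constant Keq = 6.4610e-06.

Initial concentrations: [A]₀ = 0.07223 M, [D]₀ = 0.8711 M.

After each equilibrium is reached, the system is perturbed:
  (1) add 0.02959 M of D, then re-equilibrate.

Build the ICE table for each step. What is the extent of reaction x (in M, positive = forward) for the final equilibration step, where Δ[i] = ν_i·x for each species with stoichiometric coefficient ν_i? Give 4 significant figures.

x = -0.02959 M

Q₀ = 167 vs Keq = 6.4610e-06 ⇒ Q>K, reverse
Step 1:
                    A           D
  Initial     0.07223      0.8711
  Change        1.742     -0.8711
  Equil         1.814  2.1270e-05
  solve Keq expr → x = -0.8711; check Q = 6.4610e-06
Then add 0.02959 M of D.
Step 2:
                    A           D
  Initial       1.814     0.02961
  Change      0.05918    -0.02959
  Equil         1.874  2.2680e-05
  solve Keq expr → x = -0.02959; check Q = 6.4610e-06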